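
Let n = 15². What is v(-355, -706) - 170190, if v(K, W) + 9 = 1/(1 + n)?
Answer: -38464973/226 ≈ -1.7020e+5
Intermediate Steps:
n = 225
v(K, W) = -2033/226 (v(K, W) = -9 + 1/(1 + 225) = -9 + 1/226 = -2033/226)
v(-355, -706) - 170190 = -2033/226 - 170190 = -38464973/226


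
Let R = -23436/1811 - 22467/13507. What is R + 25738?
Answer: 629224535837/24461177 ≈ 25723.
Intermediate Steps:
R = -357237789/24461177 (R = -23436*1/1811 - 22467*1/13507 = -23436/1811 - 22467/13507 = -357237789/24461177 ≈ -14.604)
R + 25738 = -357237789/24461177 + 25738 = 629224535837/24461177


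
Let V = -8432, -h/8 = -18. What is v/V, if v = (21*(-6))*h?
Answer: 1134/527 ≈ 2.1518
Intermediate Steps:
h = 144 (h = -8*(-18) = 144)
v = -18144 (v = (21*(-6))*144 = -126*144 = -18144)
v/V = -18144/(-8432) = -18144*(-1/8432) = 1134/527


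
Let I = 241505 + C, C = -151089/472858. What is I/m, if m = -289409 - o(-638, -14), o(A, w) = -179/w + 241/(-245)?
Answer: -27978367949245/33529460694797 ≈ -0.83444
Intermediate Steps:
C = -151089/472858 (C = -151089*1/472858 = -151089/472858 ≈ -0.31952)
o(A, w) = -241/245 - 179/w (o(A, w) = -179/w + 241*(-1/245) = -179/w - 241/245 = -241/245 - 179/w)
m = -141816193/490 (m = -289409 - (-241/245 - 179/(-14)) = -289409 - (-241/245 - 179*(-1/14)) = -289409 - (-241/245 + 179/14) = -289409 - 1*5783/490 = -289409 - 5783/490 = -141816193/490 ≈ -2.8942e+5)
I = 114197420201/472858 (I = 241505 - 151089/472858 = 114197420201/472858 ≈ 2.4150e+5)
I/m = 114197420201/(472858*(-141816193/490)) = (114197420201/472858)*(-490/141816193) = -27978367949245/33529460694797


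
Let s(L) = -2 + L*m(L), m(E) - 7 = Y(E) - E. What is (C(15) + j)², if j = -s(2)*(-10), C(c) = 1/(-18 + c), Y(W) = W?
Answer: 128881/9 ≈ 14320.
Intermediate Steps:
m(E) = 7 (m(E) = 7 + (E - E) = 7 + 0 = 7)
s(L) = -2 + 7*L (s(L) = -2 + L*7 = -2 + 7*L)
j = 120 (j = -(-2 + 7*2)*(-10) = -(-2 + 14)*(-10) = -1*12*(-10) = -12*(-10) = 120)
(C(15) + j)² = (1/(-18 + 15) + 120)² = (1/(-3) + 120)² = (-⅓ + 120)² = (359/3)² = 128881/9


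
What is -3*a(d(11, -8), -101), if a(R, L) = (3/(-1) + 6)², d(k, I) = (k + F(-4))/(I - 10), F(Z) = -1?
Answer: -27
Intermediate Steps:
d(k, I) = (-1 + k)/(-10 + I) (d(k, I) = (k - 1)/(I - 10) = (-1 + k)/(-10 + I))
a(R, L) = 9 (a(R, L) = (3*(-1) + 6)² = (-3 + 6)² = 3² = 9)
-3*a(d(11, -8), -101) = -3*9 = -27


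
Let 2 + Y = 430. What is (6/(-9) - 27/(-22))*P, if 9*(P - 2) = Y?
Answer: 8251/297 ≈ 27.781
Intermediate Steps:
Y = 428 (Y = -2 + 430 = 428)
P = 446/9 (P = 2 + (⅑)*428 = 2 + 428/9 = 446/9 ≈ 49.556)
(6/(-9) - 27/(-22))*P = (6/(-9) - 27/(-22))*(446/9) = (6*(-⅑) - 27*(-1/22))*(446/9) = (-⅔ + 27/22)*(446/9) = (37/66)*(446/9) = 8251/297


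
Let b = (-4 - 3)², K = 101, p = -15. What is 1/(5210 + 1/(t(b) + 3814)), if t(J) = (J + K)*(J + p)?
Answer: 8914/46441941 ≈ 0.00019194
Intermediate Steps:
b = 49 (b = (-7)² = 49)
t(J) = (-15 + J)*(101 + J) (t(J) = (J + 101)*(J - 15) = (101 + J)*(-15 + J) = (-15 + J)*(101 + J))
1/(5210 + 1/(t(b) + 3814)) = 1/(5210 + 1/((-1515 + 49² + 86*49) + 3814)) = 1/(5210 + 1/((-1515 + 2401 + 4214) + 3814)) = 1/(5210 + 1/(5100 + 3814)) = 1/(5210 + 1/8914) = 1/(46441941/8914) = 8914/46441941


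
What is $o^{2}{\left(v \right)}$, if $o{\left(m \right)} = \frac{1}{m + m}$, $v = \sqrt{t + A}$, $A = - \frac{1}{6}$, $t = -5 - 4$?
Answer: $- \frac{3}{110} \approx -0.027273$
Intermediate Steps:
$t = -9$ ($t = -5 - 4 = -9$)
$A = - \frac{1}{6}$ ($A = \left(-1\right) \frac{1}{6} = - \frac{1}{6} \approx -0.16667$)
$v = \frac{i \sqrt{330}}{6}$ ($v = \sqrt{-9 - \frac{1}{6}} = \sqrt{- \frac{55}{6}} = \frac{i \sqrt{330}}{6} \approx 3.0276 i$)
$o{\left(m \right)} = \frac{1}{2 m}$
$o^{2}{\left(v \right)} = \left(\frac{1}{2 \frac{i \sqrt{330}}{6}}\right)^{2} = \left(\frac{\left(- \frac{1}{55}\right) i \sqrt{330}}{2}\right)^{2} = \left(- \frac{i \sqrt{330}}{110}\right)^{2} = - \frac{3}{110}$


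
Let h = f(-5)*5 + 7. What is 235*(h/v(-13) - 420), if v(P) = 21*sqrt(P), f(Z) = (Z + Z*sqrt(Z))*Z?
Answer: -98700 + 29375*sqrt(65)/273 - 10340*I*sqrt(13)/91 ≈ -97833.0 - 409.69*I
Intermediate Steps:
f(Z) = Z*(Z + Z**(3/2)) (f(Z) = (Z + Z**(3/2))*Z = Z*(Z + Z**(3/2)))
h = 132 + 125*I*sqrt(5) (h = ((-5)**2 + (-5)**(5/2))*5 + 7 = (25 + 25*I*sqrt(5))*5 + 7 = (125 + 125*I*sqrt(5)) + 7 = 132 + 125*I*sqrt(5) ≈ 132.0 + 279.51*I)
235*(h/v(-13) - 420) = 235*((132 + 125*I*sqrt(5))/((21*sqrt(-13))) - 420) = 235*((132 + 125*I*sqrt(5))/((21*(I*sqrt(13)))) - 420) = 235*((132 + 125*I*sqrt(5))/((21*I*sqrt(13))) - 420) = 235*((132 + 125*I*sqrt(5))*(-I*sqrt(13)/273) - 420) = 235*(-I*sqrt(13)*(132 + 125*I*sqrt(5))/273 - 420) = 235*(-420 - I*sqrt(13)*(132 + 125*I*sqrt(5))/273) = -98700 - 235*I*sqrt(13)*(132 + 125*I*sqrt(5))/273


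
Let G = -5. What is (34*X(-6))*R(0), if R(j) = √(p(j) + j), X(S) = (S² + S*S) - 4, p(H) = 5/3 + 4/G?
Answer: 2312*√195/15 ≈ 2152.4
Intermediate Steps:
p(H) = 13/15 (p(H) = 5/3 + 4/(-5) = 5*(⅓) + 4*(-⅕) = 5/3 - ⅘ = 13/15)
X(S) = -4 + 2*S² (X(S) = (S² + S²) - 4 = 2*S² - 4 = -4 + 2*S²)
R(j) = √(13/15 + j)
(34*X(-6))*R(0) = (34*(-4 + 2*(-6)²))*(√(195 + 225*0)/15) = (34*(-4 + 2*36))*(√(195 + 0)/15) = (34*(-4 + 72))*(√195/15) = (34*68)*(√195/15) = 2312*(√195/15) = 2312*√195/15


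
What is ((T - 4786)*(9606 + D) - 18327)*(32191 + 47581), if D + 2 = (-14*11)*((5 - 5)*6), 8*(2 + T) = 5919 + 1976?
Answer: -2913618972418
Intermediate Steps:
T = 7879/8 (T = -2 + (5919 + 1976)/8 = -2 + (⅛)*7895 = -2 + 7895/8 = 7879/8 ≈ 984.88)
D = -2 (D = -2 + (-14*11)*((5 - 5)*6) = -2 - 0*6 = -2 - 154*0 = -2 + 0 = -2)
((T - 4786)*(9606 + D) - 18327)*(32191 + 47581) = ((7879/8 - 4786)*(9606 - 2) - 18327)*(32191 + 47581) = (-30409/8*9604 - 18327)*79772 = (-73012009/2 - 18327)*79772 = -73048663/2*79772 = -2913618972418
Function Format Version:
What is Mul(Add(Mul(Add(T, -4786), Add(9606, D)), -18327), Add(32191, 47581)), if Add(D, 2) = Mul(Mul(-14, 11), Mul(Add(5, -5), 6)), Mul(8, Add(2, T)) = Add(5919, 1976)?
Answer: -2913618972418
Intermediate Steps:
T = Rational(7879, 8) (T = Add(-2, Mul(Rational(1, 8), Add(5919, 1976))) = Add(-2, Mul(Rational(1, 8), 7895)) = Add(-2, Rational(7895, 8)) = Rational(7879, 8) ≈ 984.88)
D = -2 (D = Add(-2, Mul(Mul(-14, 11), Mul(Add(5, -5), 6))) = Add(-2, Mul(-154, Mul(0, 6))) = Add(-2, Mul(-154, 0)) = Add(-2, 0) = -2)
Mul(Add(Mul(Add(T, -4786), Add(9606, D)), -18327), Add(32191, 47581)) = Mul(Add(Mul(Add(Rational(7879, 8), -4786), Add(9606, -2)), -18327), Add(32191, 47581)) = Mul(Add(Mul(Rational(-30409, 8), 9604), -18327), 79772) = Mul(Add(Rational(-73012009, 2), -18327), 79772) = Mul(Rational(-73048663, 2), 79772) = -2913618972418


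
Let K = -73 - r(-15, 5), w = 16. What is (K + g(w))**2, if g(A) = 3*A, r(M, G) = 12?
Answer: 1369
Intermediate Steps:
K = -85 (K = -73 - 1*12 = -73 - 12 = -85)
(K + g(w))**2 = (-85 + 3*16)**2 = (-85 + 48)**2 = (-37)**2 = 1369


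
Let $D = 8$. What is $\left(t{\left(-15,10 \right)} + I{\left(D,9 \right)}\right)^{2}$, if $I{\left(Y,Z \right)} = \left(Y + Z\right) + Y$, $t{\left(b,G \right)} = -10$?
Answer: $225$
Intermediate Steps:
$I{\left(Y,Z \right)} = Z + 2 Y$
$\left(t{\left(-15,10 \right)} + I{\left(D,9 \right)}\right)^{2} = \left(-10 + \left(9 + 2 \cdot 8\right)\right)^{2} = \left(-10 + \left(9 + 16\right)\right)^{2} = \left(-10 + 25\right)^{2} = 15^{2} = 225$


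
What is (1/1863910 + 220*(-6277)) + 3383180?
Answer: 3731995158401/1863910 ≈ 2.0022e+6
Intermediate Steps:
(1/1863910 + 220*(-6277)) + 3383180 = (1/1863910 - 1380940) + 3383180 = -2573947875399/1863910 + 3383180 = 3731995158401/1863910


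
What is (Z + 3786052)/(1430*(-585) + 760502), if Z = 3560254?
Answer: -3673153/38024 ≈ -96.601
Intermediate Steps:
(Z + 3786052)/(1430*(-585) + 760502) = (3560254 + 3786052)/(1430*(-585) + 760502) = 7346306/(-836550 + 760502) = 7346306/(-76048) = 7346306*(-1/76048) = -3673153/38024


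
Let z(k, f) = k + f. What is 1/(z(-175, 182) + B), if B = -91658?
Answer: -1/91651 ≈ -1.0911e-5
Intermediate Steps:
z(k, f) = f + k
1/(z(-175, 182) + B) = 1/((182 - 175) - 91658) = 1/(7 - 91658) = 1/(-91651) = -1/91651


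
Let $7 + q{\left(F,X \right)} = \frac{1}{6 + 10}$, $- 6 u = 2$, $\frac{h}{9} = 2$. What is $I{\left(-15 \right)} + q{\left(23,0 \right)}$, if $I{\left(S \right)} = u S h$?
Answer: $\frac{1329}{16} \approx 83.063$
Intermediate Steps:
$h = 18$ ($h = 9 \cdot 2 = 18$)
$u = - \frac{1}{3}$ ($u = \left(- \frac{1}{6}\right) 2 = - \frac{1}{3} \approx -0.33333$)
$q{\left(F,X \right)} = - \frac{111}{16}$ ($q{\left(F,X \right)} = -7 + \frac{1}{6 + 10} = -7 + \frac{1}{16} = - \frac{111}{16}$)
$I{\left(S \right)} = - 6 S$ ($I{\left(S \right)} = - \frac{S}{3} \cdot 18 = - 6 S$)
$I{\left(-15 \right)} + q{\left(23,0 \right)} = \left(-6\right) \left(-15\right) - \frac{111}{16} = 90 - \frac{111}{16} = \frac{1329}{16}$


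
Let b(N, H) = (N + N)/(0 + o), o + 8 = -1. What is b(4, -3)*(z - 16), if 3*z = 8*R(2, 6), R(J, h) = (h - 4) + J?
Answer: 128/27 ≈ 4.7407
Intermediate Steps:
R(J, h) = -4 + J + h (R(J, h) = (-4 + h) + J = -4 + J + h)
o = -9 (o = -8 - 1 = -9)
z = 32/3 (z = (8*(-4 + 2 + 6))/3 = (8*4)/3 = (⅓)*32 = 32/3 ≈ 10.667)
b(N, H) = -2*N/9 (b(N, H) = (N + N)/(0 - 9) = (2*N)/(-9) = (2*N)*(-⅑) = -2*N/9)
b(4, -3)*(z - 16) = (-2/9*4)*(32/3 - 16) = -8/9*(-16/3) = 128/27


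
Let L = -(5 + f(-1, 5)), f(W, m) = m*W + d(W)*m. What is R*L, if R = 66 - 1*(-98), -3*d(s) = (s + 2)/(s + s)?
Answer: -410/3 ≈ -136.67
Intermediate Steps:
d(s) = -(2 + s)/(6*s) (d(s) = -(s + 2)/(3*(s + s)) = -(2 + s)/(3*(2*s)) = -(2 + s)*1/(2*s)/3 = -(2 + s)/(6*s))
f(W, m) = W*m + m*(-2 - W)/(6*W) (f(W, m) = m*W + ((-2 - W)/(6*W))*m = W*m + m*(-2 - W)/(6*W))
L = -5/6 (L = -(5 + (-1/6*5 - 1*5 - 1/3*5/(-1))) = -(5 + (-5/6 - 5 - 1/3*5*(-1))) = -(5 + (-5/6 - 5 + 5/3)) = -(5 - 25/6) = -1*5/6 = -5/6 ≈ -0.83333)
R = 164 (R = 66 + 98 = 164)
R*L = 164*(-5/6) = -410/3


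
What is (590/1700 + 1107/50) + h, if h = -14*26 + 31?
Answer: -131968/425 ≈ -310.51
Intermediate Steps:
h = -333 (h = -364 + 31 = -333)
(590/1700 + 1107/50) + h = (590/1700 + 1107/50) - 333 = (590*(1/1700) + 1107*(1/50)) - 333 = (59/170 + 1107/50) - 333 = 9557/425 - 333 = -131968/425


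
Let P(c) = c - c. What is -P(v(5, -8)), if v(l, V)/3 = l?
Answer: 0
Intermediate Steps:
v(l, V) = 3*l
P(c) = 0
-P(v(5, -8)) = -1*0 = 0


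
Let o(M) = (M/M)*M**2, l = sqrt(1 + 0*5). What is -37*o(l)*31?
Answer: -1147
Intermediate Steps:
l = 1 (l = sqrt(1 + 0) = sqrt(1) = 1)
o(M) = M**2 (o(M) = 1*M**2 = M**2)
-37*o(l)*31 = -37*1**2*31 = -37*1*31 = -37*31 = -1147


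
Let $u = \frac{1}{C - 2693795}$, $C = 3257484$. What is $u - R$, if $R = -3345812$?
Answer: $\frac{1885997420469}{563689} \approx 3.3458 \cdot 10^{6}$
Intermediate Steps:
$u = \frac{1}{563689}$ ($u = \frac{1}{3257484 - 2693795} = \frac{1}{563689} \approx 1.774 \cdot 10^{-6}$)
$u - R = \frac{1}{563689} - -3345812 = \frac{1}{563689} + 3345812 = \frac{1885997420469}{563689}$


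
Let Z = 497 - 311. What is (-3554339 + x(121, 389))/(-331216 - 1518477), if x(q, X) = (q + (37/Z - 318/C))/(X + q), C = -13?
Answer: 4383139415813/2281004413740 ≈ 1.9216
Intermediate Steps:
Z = 186
x(q, X) = (59629/2418 + q)/(X + q) (x(q, X) = (q + (37/186 - 318/(-13)))/(X + q) = (q + (37*(1/186) - 318*(-1/13)))/(X + q) = (q + (37/186 + 318/13))/(X + q) = (q + 59629/2418)/(X + q) = (59629/2418 + q)/(X + q))
(-3554339 + x(121, 389))/(-331216 - 1518477) = (-3554339 + (59629/2418 + 121)/(389 + 121))/(-331216 - 1518477) = (-3554339 + (352207/2418)/510)/(-1849693) = (-3554339 + (1/510)*(352207/2418))*(-1/1849693) = (-3554339 + 352207/1233180)*(-1/1849693) = -4383139415813/1233180*(-1/1849693) = 4383139415813/2281004413740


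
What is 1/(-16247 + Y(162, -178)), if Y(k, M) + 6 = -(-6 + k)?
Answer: -1/16409 ≈ -6.0942e-5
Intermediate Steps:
Y(k, M) = -k (Y(k, M) = -6 - (-6 + k) = -6 + (6 - k) = -k)
1/(-16247 + Y(162, -178)) = 1/(-16247 - 1*162) = 1/(-16247 - 162) = 1/(-16409) = -1/16409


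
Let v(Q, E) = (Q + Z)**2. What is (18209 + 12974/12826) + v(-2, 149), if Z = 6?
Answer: 116883412/6413 ≈ 18226.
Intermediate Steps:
v(Q, E) = (6 + Q)**2 (v(Q, E) = (Q + 6)**2 = (6 + Q)**2)
(18209 + 12974/12826) + v(-2, 149) = (18209 + 12974/12826) + (6 - 2)**2 = (18209 + 12974*(1/12826)) + 4**2 = (18209 + 6487/6413) + 16 = 116780804/6413 + 16 = 116883412/6413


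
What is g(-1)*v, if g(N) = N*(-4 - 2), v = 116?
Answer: 696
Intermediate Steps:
g(N) = -6*N (g(N) = N*(-6) = -6*N)
g(-1)*v = -6*(-1)*116 = 6*116 = 696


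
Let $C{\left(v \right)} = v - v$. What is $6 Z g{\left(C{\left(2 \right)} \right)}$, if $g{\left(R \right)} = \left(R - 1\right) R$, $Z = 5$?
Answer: $0$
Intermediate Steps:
$C{\left(v \right)} = 0$
$g{\left(R \right)} = R \left(-1 + R\right)$ ($g{\left(R \right)} = \left(-1 + R\right) R = R \left(-1 + R\right)$)
$6 Z g{\left(C{\left(2 \right)} \right)} = 6 \cdot 5 \cdot 0 \left(-1 + 0\right) = 30 \cdot 0 \left(-1\right) = 30 \cdot 0 = 0$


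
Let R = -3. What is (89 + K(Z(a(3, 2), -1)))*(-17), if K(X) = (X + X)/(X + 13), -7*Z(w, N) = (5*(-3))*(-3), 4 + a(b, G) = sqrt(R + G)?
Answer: -34034/23 ≈ -1479.7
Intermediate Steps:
a(b, G) = -4 + sqrt(-3 + G)
Z(w, N) = -45/7 (Z(w, N) = -5*(-3)*(-3)/7 = -(-15)*(-3)/7 = -1/7*45 = -45/7)
K(X) = 2*X/(13 + X) (K(X) = (2*X)/(13 + X) = 2*X/(13 + X))
(89 + K(Z(a(3, 2), -1)))*(-17) = (89 + 2*(-45/7)/(13 - 45/7))*(-17) = (89 + 2*(-45/7)/(46/7))*(-17) = (89 + 2*(-45/7)*(7/46))*(-17) = (89 - 45/23)*(-17) = (2002/23)*(-17) = -34034/23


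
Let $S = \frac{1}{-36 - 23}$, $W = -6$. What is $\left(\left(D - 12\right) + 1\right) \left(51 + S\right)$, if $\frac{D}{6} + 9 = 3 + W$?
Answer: $- \frac{249664}{59} \approx -4231.6$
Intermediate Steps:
$S = - \frac{1}{59}$ ($S = \frac{1}{-59} = - \frac{1}{59} \approx -0.016949$)
$D = -72$ ($D = -54 + 6 \left(3 - 6\right) = -54 + 6 \left(-3\right) = -54 - 18 = -72$)
$\left(\left(D - 12\right) + 1\right) \left(51 + S\right) = \left(\left(-72 - 12\right) + 1\right) \left(51 - \frac{1}{59}\right) = \left(-84 + 1\right) \frac{3008}{59} = \left(-83\right) \frac{3008}{59} = - \frac{249664}{59}$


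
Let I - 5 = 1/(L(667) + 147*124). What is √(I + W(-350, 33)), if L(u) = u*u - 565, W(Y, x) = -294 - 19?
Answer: I*√16474485042570/231276 ≈ 17.55*I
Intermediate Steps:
W(Y, x) = -313
L(u) = -565 + u² (L(u) = u² - 565 = -565 + u²)
I = 2312761/462552 (I = 5 + 1/((-565 + 667²) + 147*124) = 5 + 1/((-565 + 444889) + 18228) = 5 + 1/(444324 + 18228) = 5 + 1/462552 = 2312761/462552 ≈ 5.0000)
√(I + W(-350, 33)) = √(2312761/462552 - 313) = √(-142466015/462552) = I*√16474485042570/231276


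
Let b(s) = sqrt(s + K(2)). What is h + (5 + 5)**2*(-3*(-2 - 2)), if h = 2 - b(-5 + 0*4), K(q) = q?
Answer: 1202 - I*sqrt(3) ≈ 1202.0 - 1.732*I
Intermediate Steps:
b(s) = sqrt(2 + s) (b(s) = sqrt(s + 2) = sqrt(2 + s))
h = 2 - I*sqrt(3) (h = 2 - sqrt(2 + (-5 + 0*4)) = 2 - sqrt(2 + (-5 + 0)) = 2 - sqrt(2 - 5) = 2 - sqrt(-3) = 2 - I*sqrt(3) ≈ 2.0 - 1.732*I)
h + (5 + 5)**2*(-3*(-2 - 2)) = (2 - I*sqrt(3)) + (5 + 5)**2*(-3*(-2 - 2)) = (2 - I*sqrt(3)) + 10**2*(-3*(-4)) = (2 - I*sqrt(3)) + 100*12 = (2 - I*sqrt(3)) + 1200 = 1202 - I*sqrt(3)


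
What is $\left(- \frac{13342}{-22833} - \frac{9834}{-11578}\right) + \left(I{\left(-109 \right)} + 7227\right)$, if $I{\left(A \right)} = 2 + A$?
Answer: $\frac{941312794139}{132180237} \approx 7121.4$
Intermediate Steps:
$\left(- \frac{13342}{-22833} - \frac{9834}{-11578}\right) + \left(I{\left(-109 \right)} + 7227\right) = \left(- \frac{13342}{-22833} - \frac{9834}{-11578}\right) + \left(\left(2 - 109\right) + 7227\right) = \left(\left(-13342\right) \left(- \frac{1}{22833}\right) - - \frac{4917}{5789}\right) + \left(-107 + 7227\right) = \left(\frac{13342}{22833} + \frac{4917}{5789}\right) + 7120 = \frac{189506699}{132180237} + 7120 = \frac{941312794139}{132180237}$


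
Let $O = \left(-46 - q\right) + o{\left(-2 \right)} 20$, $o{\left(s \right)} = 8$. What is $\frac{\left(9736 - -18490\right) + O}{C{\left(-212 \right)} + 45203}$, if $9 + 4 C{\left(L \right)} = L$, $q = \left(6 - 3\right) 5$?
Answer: $\frac{113300}{180591} \approx 0.62738$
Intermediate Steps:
$q = 15$ ($q = 3 \cdot 5 = 15$)
$C{\left(L \right)} = - \frac{9}{4} + \frac{L}{4}$
$O = 99$ ($O = \left(-46 - 15\right) + 8 \cdot 20 = \left(-46 - 15\right) + 160 = -61 + 160 = 99$)
$\frac{\left(9736 - -18490\right) + O}{C{\left(-212 \right)} + 45203} = \frac{\left(9736 - -18490\right) + 99}{\left(- \frac{9}{4} + \frac{1}{4} \left(-212\right)\right) + 45203} = \frac{\left(9736 + 18490\right) + 99}{\left(- \frac{9}{4} - 53\right) + 45203} = \frac{28226 + 99}{- \frac{221}{4} + 45203} = \frac{28325}{\frac{180591}{4}} = 28325 \cdot \frac{4}{180591} = \frac{113300}{180591}$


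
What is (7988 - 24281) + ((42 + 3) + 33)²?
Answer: -10209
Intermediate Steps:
(7988 - 24281) + ((42 + 3) + 33)² = -16293 + (45 + 33)² = -16293 + 78² = -16293 + 6084 = -10209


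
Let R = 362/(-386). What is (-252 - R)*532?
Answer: -25778060/193 ≈ -1.3357e+5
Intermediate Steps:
R = -181/193 (R = 362*(-1/386) = -181/193 ≈ -0.93782)
(-252 - R)*532 = (-252 - 1*(-181/193))*532 = (-252 + 181/193)*532 = -48455/193*532 = -25778060/193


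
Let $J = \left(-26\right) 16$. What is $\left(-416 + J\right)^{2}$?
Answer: $692224$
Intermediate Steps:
$J = -416$
$\left(-416 + J\right)^{2} = \left(-416 - 416\right)^{2} = \left(-832\right)^{2} = 692224$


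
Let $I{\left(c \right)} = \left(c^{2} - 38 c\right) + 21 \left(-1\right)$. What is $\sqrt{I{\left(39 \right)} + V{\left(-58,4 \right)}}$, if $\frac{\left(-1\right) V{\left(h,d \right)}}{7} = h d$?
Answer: $\sqrt{1642} \approx 40.522$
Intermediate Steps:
$I{\left(c \right)} = -21 + c^{2} - 38 c$ ($I{\left(c \right)} = \left(c^{2} - 38 c\right) - 21 = -21 + c^{2} - 38 c$)
$V{\left(h,d \right)} = - 7 d h$ ($V{\left(h,d \right)} = - 7 h d = - 7 d h$)
$\sqrt{I{\left(39 \right)} + V{\left(-58,4 \right)}} = \sqrt{\left(-21 + 39^{2} - 1482\right) - 28 \left(-58\right)} = \sqrt{\left(-21 + 1521 - 1482\right) + 1624} = \sqrt{18 + 1624} = \sqrt{1642}$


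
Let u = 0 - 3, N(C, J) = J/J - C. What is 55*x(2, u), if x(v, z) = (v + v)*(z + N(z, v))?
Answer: 220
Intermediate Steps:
N(C, J) = 1 - C
u = -3
x(v, z) = 2*v (x(v, z) = (v + v)*(z + (1 - z)) = (2*v)*1 = 2*v)
55*x(2, u) = 55*(2*2) = 55*4 = 220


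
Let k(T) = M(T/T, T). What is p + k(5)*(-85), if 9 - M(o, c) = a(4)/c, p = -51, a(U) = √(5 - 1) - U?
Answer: -850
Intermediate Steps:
a(U) = 2 - U (a(U) = √4 - U = 2 - U)
M(o, c) = 9 + 2/c (M(o, c) = 9 - (2 - 1*4)/c = 9 - (2 - 4)/c = 9 - (-2)/c = 9 + 2/c)
k(T) = 9 + 2/T
p + k(5)*(-85) = -51 + (9 + 2/5)*(-85) = -51 + (9 + 2*(⅕))*(-85) = -51 + (9 + ⅖)*(-85) = -51 + (47/5)*(-85) = -51 - 799 = -850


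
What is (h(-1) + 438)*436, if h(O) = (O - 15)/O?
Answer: 197944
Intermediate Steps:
h(O) = (-15 + O)/O
(h(-1) + 438)*436 = ((-15 - 1)/(-1) + 438)*436 = (-1*(-16) + 438)*436 = (16 + 438)*436 = 454*436 = 197944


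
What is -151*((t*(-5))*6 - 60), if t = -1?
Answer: 4530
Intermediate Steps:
-151*((t*(-5))*6 - 60) = -151*(-1*(-5)*6 - 60) = -151*(5*6 - 60) = -151*(30 - 60) = -151*(-30) = 4530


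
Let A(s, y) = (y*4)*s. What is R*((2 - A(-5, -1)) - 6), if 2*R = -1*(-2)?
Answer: -24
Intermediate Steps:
A(s, y) = 4*s*y (A(s, y) = (4*y)*s = 4*s*y)
R = 1 (R = (-1*(-2))/2 = (½)*2 = 1)
R*((2 - A(-5, -1)) - 6) = 1*((2 - 4*(-5)*(-1)) - 6) = 1*((2 - 1*20) - 6) = 1*((2 - 20) - 6) = 1*(-18 - 6) = 1*(-24) = -24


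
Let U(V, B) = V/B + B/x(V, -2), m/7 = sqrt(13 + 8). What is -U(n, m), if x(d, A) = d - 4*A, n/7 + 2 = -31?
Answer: 2502*sqrt(21)/1561 ≈ 7.3450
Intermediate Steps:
n = -231 (n = -14 + 7*(-31) = -14 - 217 = -231)
m = 7*sqrt(21) (m = 7*sqrt(13 + 8) = 7*sqrt(21) ≈ 32.078)
U(V, B) = B/(8 + V) + V/B (U(V, B) = V/B + B/(V - 4*(-2)) = V/B + B/(V + 8) = V/B + B/(8 + V) = B/(8 + V) + V/B)
-U(n, m) = -((7*sqrt(21))/(8 - 231) - 231*sqrt(21)/147) = -((7*sqrt(21))/(-223) - 11*sqrt(21)/7) = -((7*sqrt(21))*(-1/223) - 11*sqrt(21)/7) = -(-7*sqrt(21)/223 - 11*sqrt(21)/7) = -(-2502)*sqrt(21)/1561 = 2502*sqrt(21)/1561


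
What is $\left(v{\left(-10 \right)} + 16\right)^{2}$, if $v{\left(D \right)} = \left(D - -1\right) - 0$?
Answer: $49$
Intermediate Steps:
$v{\left(D \right)} = 1 + D$ ($v{\left(D \right)} = \left(D + 1\right) + 0 = \left(1 + D\right) + 0 = 1 + D$)
$\left(v{\left(-10 \right)} + 16\right)^{2} = \left(\left(1 - 10\right) + 16\right)^{2} = \left(-9 + 16\right)^{2} = 7^{2} = 49$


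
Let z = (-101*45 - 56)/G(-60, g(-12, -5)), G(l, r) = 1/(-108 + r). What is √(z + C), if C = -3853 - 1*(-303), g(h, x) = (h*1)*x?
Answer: √217298 ≈ 466.15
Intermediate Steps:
g(h, x) = h*x
C = -3550 (C = -3853 + 303 = -3550)
z = 220848 (z = (-101*45 - 56)/(1/(-108 - 12*(-5))) = (-4545 - 56)/(1/(-108 + 60)) = -4601/(1/(-48)) = -4601/(-1/48) = -4601*(-48) = 220848)
√(z + C) = √(220848 - 3550) = √217298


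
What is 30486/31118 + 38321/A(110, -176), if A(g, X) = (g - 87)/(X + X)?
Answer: -209874875939/357857 ≈ -5.8648e+5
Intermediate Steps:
A(g, X) = (-87 + g)/(2*X) (A(g, X) = (-87 + g)/((2*X)) = (-87 + g)*(1/(2*X)) = (-87 + g)/(2*X))
30486/31118 + 38321/A(110, -176) = 30486/31118 + 38321/(((½)*(-87 + 110)/(-176))) = 30486*(1/31118) + 38321/(((½)*(-1/176)*23)) = 15243/15559 + 38321/(-23/352) = 15243/15559 + 38321*(-352/23) = 15243/15559 - 13488992/23 = -209874875939/357857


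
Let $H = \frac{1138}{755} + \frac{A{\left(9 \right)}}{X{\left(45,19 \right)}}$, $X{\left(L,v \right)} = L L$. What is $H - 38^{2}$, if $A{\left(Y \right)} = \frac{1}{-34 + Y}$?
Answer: $- \frac{11026955401}{7644375} \approx -1442.5$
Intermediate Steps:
$X{\left(L,v \right)} = L^{2}$
$H = \frac{11522099}{7644375}$ ($H = \frac{1138}{755} + \frac{1}{\left(-34 + 9\right) 45^{2}} = 1138 \cdot \frac{1}{755} + \frac{1}{\left(-25\right) 2025} = \frac{1138}{755} - \frac{1}{50625} = \frac{11522099}{7644375} \approx 1.5073$)
$H - 38^{2} = \frac{11522099}{7644375} - 38^{2} = \frac{11522099}{7644375} - 1444 = - \frac{11026955401}{7644375}$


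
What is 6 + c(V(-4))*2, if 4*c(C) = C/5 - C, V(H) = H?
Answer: 38/5 ≈ 7.6000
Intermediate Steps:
c(C) = -C/5 (c(C) = (C/5 - C)/4 = (-4*C/5)/4 = -C/5)
6 + c(V(-4))*2 = 6 - 1/5*(-4)*2 = 6 + (4/5)*2 = 6 + 8/5 = 38/5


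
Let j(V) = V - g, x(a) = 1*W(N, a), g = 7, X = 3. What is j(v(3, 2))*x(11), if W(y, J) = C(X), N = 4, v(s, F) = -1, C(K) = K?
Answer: -24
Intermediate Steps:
W(y, J) = 3
x(a) = 3 (x(a) = 1*3 = 3)
j(V) = -7 + V (j(V) = V - 1*7 = V - 7 = -7 + V)
j(v(3, 2))*x(11) = (-7 - 1)*3 = -8*3 = -24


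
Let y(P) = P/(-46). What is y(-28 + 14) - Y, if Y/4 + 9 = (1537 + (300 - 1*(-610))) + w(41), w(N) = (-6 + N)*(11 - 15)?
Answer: -211409/23 ≈ -9191.7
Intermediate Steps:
w(N) = 24 - 4*N (w(N) = (-6 + N)*(-4) = 24 - 4*N)
Y = 9192 (Y = -36 + 4*((1537 + (300 - 1*(-610))) + (24 - 4*41)) = -36 + 4*((1537 + (300 + 610)) + (24 - 164)) = -36 + 4*((1537 + 910) - 140) = -36 + 4*(2447 - 140) = -36 + 4*2307 = -36 + 9228 = 9192)
y(P) = -P/46 (y(P) = P*(-1/46) = -P/46)
y(-28 + 14) - Y = -(-28 + 14)/46 - 1*9192 = -1/46*(-14) - 9192 = 7/23 - 9192 = -211409/23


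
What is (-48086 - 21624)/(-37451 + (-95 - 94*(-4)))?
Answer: 6971/3717 ≈ 1.8754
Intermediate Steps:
(-48086 - 21624)/(-37451 + (-95 - 94*(-4))) = -69710/(-37451 + (-95 + 376)) = -69710/(-37451 + 281) = -69710/(-37170) = -69710*(-1/37170) = 6971/3717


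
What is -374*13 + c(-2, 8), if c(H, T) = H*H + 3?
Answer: -4855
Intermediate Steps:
c(H, T) = 3 + H² (c(H, T) = H² + 3 = 3 + H²)
-374*13 + c(-2, 8) = -374*13 + (3 + (-2)²) = -4862 + (3 + 4) = -4862 + 7 = -4855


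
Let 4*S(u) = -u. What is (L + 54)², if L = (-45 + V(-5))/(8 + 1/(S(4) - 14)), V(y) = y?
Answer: 32216976/14161 ≈ 2275.1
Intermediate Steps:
S(u) = -u/4 (S(u) = (-u)/4 = -u/4)
L = -750/119 (L = (-45 - 5)/(8 + 1/(-¼*4 - 14)) = -50/(8 + 1/(-1 - 14)) = -50/(8 + 1/(-15)) = -50/(8 - 1/15) = -50/119/15 = -50*15/119 = -750/119 ≈ -6.3025)
(L + 54)² = (-750/119 + 54)² = (5676/119)² = 32216976/14161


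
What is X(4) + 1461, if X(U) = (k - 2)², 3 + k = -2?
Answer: 1510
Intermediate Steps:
k = -5 (k = -3 - 2 = -5)
X(U) = 49 (X(U) = (-5 - 2)² = (-7)² = 49)
X(4) + 1461 = 49 + 1461 = 1510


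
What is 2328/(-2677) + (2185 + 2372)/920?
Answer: 10057329/2462840 ≈ 4.0836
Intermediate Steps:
2328/(-2677) + (2185 + 2372)/920 = 2328*(-1/2677) + 4557*(1/920) = -2328/2677 + 4557/920 = 10057329/2462840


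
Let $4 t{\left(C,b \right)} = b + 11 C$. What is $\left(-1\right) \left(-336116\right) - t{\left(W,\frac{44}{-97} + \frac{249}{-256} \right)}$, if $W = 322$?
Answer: $\frac{33297810521}{99328} \approx 3.3523 \cdot 10^{5}$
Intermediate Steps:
$t{\left(C,b \right)} = \frac{b}{4} + \frac{11 C}{4}$ ($t{\left(C,b \right)} = \frac{b + 11 C}{4} = \frac{b}{4} + \frac{11 C}{4}$)
$\left(-1\right) \left(-336116\right) - t{\left(W,\frac{44}{-97} + \frac{249}{-256} \right)} = \left(-1\right) \left(-336116\right) - \left(\frac{\frac{44}{-97} + \frac{249}{-256}}{4} + \frac{11}{4} \cdot 322\right) = 336116 - \left(\frac{44 \left(- \frac{1}{97}\right) + 249 \left(- \frac{1}{256}\right)}{4} + \frac{1771}{2}\right) = 336116 - \left(\frac{- \frac{44}{97} - \frac{249}{256}}{4} + \frac{1771}{2}\right) = 336116 - \left(\frac{1}{4} \left(- \frac{35417}{24832}\right) + \frac{1771}{2}\right) = 336116 - \left(- \frac{35417}{99328} + \frac{1771}{2}\right) = 336116 - \frac{87919527}{99328} = \frac{33297810521}{99328}$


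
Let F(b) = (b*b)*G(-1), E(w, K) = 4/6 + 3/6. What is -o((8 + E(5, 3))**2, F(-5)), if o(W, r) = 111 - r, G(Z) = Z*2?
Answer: -161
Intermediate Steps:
G(Z) = 2*Z
E(w, K) = 7/6 (E(w, K) = 4*(1/6) + 3*(1/6) = 2/3 + 1/2 = 7/6)
F(b) = -2*b**2 (F(b) = (b*b)*(2*(-1)) = b**2*(-2) = -2*b**2)
-o((8 + E(5, 3))**2, F(-5)) = -(111 - (-2)*(-5)**2) = -(111 - (-2)*25) = -(111 - 1*(-50)) = -(111 + 50) = -1*161 = -161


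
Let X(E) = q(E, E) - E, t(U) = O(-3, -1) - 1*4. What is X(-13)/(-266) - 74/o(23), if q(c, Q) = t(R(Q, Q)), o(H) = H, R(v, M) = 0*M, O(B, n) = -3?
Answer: -9911/3059 ≈ -3.2399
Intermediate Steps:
R(v, M) = 0
t(U) = -7 (t(U) = -3 - 1*4 = -3 - 4 = -7)
q(c, Q) = -7
X(E) = -7 - E
X(-13)/(-266) - 74/o(23) = (-7 - 1*(-13))/(-266) - 74/23 = (-7 + 13)*(-1/266) - 74*1/23 = 6*(-1/266) - 74/23 = -3/133 - 74/23 = -9911/3059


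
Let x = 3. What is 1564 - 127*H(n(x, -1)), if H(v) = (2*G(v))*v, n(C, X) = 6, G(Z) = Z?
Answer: -7580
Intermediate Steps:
H(v) = 2*v² (H(v) = (2*v)*v = 2*v²)
1564 - 127*H(n(x, -1)) = 1564 - 254*6² = 1564 - 254*36 = 1564 - 127*72 = 1564 - 9144 = -7580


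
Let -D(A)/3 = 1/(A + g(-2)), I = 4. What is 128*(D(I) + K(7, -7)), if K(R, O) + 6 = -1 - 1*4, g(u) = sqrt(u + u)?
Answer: -7424/5 + 192*I/5 ≈ -1484.8 + 38.4*I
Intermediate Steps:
g(u) = sqrt(2)*sqrt(u) (g(u) = sqrt(2*u) = sqrt(2)*sqrt(u))
D(A) = -3/(A + 2*I) (D(A) = -3/(A + sqrt(2)*sqrt(-2)) = -3/(A + sqrt(2)*(I*sqrt(2))) = -3/(A + 2*I))
K(R, O) = -11 (K(R, O) = -6 + (-1 - 1*4) = -6 + (-1 - 4) = -6 - 5 = -11)
128*(D(I) + K(7, -7)) = 128*(-3*(4 - 2*I)/20 - 11) = 128*(-11 - 3*(4 - 2*I)/20) = -1408 - 96*(4 - 2*I)/5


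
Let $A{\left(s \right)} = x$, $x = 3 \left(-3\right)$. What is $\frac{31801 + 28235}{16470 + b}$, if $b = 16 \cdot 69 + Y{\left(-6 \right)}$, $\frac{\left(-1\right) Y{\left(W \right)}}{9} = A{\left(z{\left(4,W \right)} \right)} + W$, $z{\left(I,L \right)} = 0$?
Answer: $\frac{20012}{5903} \approx 3.3901$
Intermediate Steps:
$x = -9$
$A{\left(s \right)} = -9$
$Y{\left(W \right)} = 81 - 9 W$ ($Y{\left(W \right)} = - 9 \left(-9 + W\right) = 81 - 9 W$)
$b = 1239$ ($b = 16 \cdot 69 + \left(81 - -54\right) = 1104 + \left(81 + 54\right) = 1104 + 135 = 1239$)
$\frac{31801 + 28235}{16470 + b} = \frac{31801 + 28235}{16470 + 1239} = \frac{60036}{17709} = 60036 \cdot \frac{1}{17709} = \frac{20012}{5903}$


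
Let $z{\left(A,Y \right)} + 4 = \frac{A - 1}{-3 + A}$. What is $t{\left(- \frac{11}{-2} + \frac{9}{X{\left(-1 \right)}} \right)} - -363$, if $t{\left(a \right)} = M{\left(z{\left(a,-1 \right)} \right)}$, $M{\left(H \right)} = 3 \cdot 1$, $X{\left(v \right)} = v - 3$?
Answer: $366$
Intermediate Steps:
$X{\left(v \right)} = -3 + v$ ($X{\left(v \right)} = v - 3 = -3 + v$)
$z{\left(A,Y \right)} = -4 + \frac{-1 + A}{-3 + A}$ ($z{\left(A,Y \right)} = -4 + \frac{A - 1}{-3 + A} = -4 + \frac{-1 + A}{-3 + A}$)
$M{\left(H \right)} = 3$
$t{\left(a \right)} = 3$
$t{\left(- \frac{11}{-2} + \frac{9}{X{\left(-1 \right)}} \right)} - -363 = 3 - -363 = 3 + 363 = 366$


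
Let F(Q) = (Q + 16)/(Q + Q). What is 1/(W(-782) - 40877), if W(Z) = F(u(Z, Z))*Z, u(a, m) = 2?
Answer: -1/44396 ≈ -2.2525e-5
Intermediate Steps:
F(Q) = (16 + Q)/(2*Q) (F(Q) = (16 + Q)/((2*Q)) = (16 + Q)*(1/(2*Q)) = (16 + Q)/(2*Q))
W(Z) = 9*Z/2 (W(Z) = ((½)*(16 + 2)/2)*Z = ((½)*(½)*18)*Z = 9*Z/2)
1/(W(-782) - 40877) = 1/((9/2)*(-782) - 40877) = 1/(-3519 - 40877) = 1/(-44396) = -1/44396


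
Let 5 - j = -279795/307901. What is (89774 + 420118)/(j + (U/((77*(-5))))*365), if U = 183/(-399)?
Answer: 6354935433924/79061401 ≈ 80380.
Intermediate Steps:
U = -61/133 (U = 183*(-1/399) = -61/133 ≈ -0.45865)
j = 79100/13387 (j = 5 - (-279795)/307901 = 5 - 1*(-12165/13387) = 5 + 12165/13387 = 79100/13387 ≈ 5.9087)
(89774 + 420118)/(j + (U/((77*(-5))))*365) = (89774 + 420118)/(79100/13387 - 61/(133*(77*(-5)))*365) = 509892/(79100/13387 - 61/133/(-385)*365) = 509892/(79100/13387 - 61/133*(-1/385)*365) = 509892/(79100/13387 + (61/51205)*365) = 509892/(79100/13387 + 4453/10241) = 509892/(79061401/12463297) = 509892*(12463297/79061401) = 6354935433924/79061401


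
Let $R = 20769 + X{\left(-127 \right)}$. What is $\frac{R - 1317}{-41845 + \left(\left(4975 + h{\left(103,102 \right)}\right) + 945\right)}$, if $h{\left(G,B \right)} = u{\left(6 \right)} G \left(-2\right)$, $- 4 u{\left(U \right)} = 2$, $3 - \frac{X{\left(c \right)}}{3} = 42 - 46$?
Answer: $- \frac{19473}{35822} \approx -0.5436$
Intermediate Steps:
$X{\left(c \right)} = 21$ ($X{\left(c \right)} = 9 - 3 \left(42 - 46\right) = 9 - -12 = 9 + 12 = 21$)
$u{\left(U \right)} = - \frac{1}{2}$ ($u{\left(U \right)} = \left(- \frac{1}{4}\right) 2 = - \frac{1}{2}$)
$h{\left(G,B \right)} = G$ ($h{\left(G,B \right)} = - \frac{G}{2} \left(-2\right) = G$)
$R = 20790$ ($R = 20769 + 21 = 20790$)
$\frac{R - 1317}{-41845 + \left(\left(4975 + h{\left(103,102 \right)}\right) + 945\right)} = \frac{20790 - 1317}{-41845 + \left(\left(4975 + 103\right) + 945\right)} = \frac{19473}{-41845 + \left(5078 + 945\right)} = \frac{19473}{-41845 + 6023} = \frac{19473}{-35822} = 19473 \left(- \frac{1}{35822}\right) = - \frac{19473}{35822}$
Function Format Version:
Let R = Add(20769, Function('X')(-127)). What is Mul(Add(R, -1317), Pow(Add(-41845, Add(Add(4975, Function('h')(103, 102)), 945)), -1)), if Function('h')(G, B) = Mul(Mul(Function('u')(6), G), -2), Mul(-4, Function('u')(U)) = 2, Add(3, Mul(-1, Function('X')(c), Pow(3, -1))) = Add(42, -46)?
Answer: Rational(-19473, 35822) ≈ -0.54360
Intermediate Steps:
Function('X')(c) = 21 (Function('X')(c) = Add(9, Mul(-3, Add(42, -46))) = Add(9, Mul(-3, -4)) = Add(9, 12) = 21)
Function('u')(U) = Rational(-1, 2) (Function('u')(U) = Mul(Rational(-1, 4), 2) = Rational(-1, 2))
Function('h')(G, B) = G (Function('h')(G, B) = Mul(Mul(Rational(-1, 2), G), -2) = G)
R = 20790 (R = Add(20769, 21) = 20790)
Mul(Add(R, -1317), Pow(Add(-41845, Add(Add(4975, Function('h')(103, 102)), 945)), -1)) = Mul(Add(20790, -1317), Pow(Add(-41845, Add(Add(4975, 103), 945)), -1)) = Mul(19473, Pow(Add(-41845, Add(5078, 945)), -1)) = Mul(19473, Pow(Add(-41845, 6023), -1)) = Mul(19473, Pow(-35822, -1)) = Mul(19473, Rational(-1, 35822)) = Rational(-19473, 35822)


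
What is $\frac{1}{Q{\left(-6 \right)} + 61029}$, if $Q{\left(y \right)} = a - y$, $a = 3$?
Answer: $\frac{1}{61038} \approx 1.6383 \cdot 10^{-5}$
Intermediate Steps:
$Q{\left(y \right)} = 3 - y$
$\frac{1}{Q{\left(-6 \right)} + 61029} = \frac{1}{\left(3 - -6\right) + 61029} = \frac{1}{\left(3 + 6\right) + 61029} = \frac{1}{9 + 61029} = \frac{1}{61038}$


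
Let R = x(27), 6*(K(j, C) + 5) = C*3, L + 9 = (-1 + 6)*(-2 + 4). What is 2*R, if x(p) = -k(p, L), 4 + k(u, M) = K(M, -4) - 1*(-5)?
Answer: 12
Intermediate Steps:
L = 1 (L = -9 + (-1 + 6)*(-2 + 4) = -9 + 5*2 = -9 + 10 = 1)
K(j, C) = -5 + C/2 (K(j, C) = -5 + (C*3)/6 = -5 + (3*C)/6 = -5 + C/2)
k(u, M) = -6 (k(u, M) = -4 + ((-5 + (½)*(-4)) - 1*(-5)) = -4 + ((-5 - 2) + 5) = -4 + (-7 + 5) = -4 - 2 = -6)
x(p) = 6 (x(p) = -1*(-6) = 6)
R = 6
2*R = 2*6 = 12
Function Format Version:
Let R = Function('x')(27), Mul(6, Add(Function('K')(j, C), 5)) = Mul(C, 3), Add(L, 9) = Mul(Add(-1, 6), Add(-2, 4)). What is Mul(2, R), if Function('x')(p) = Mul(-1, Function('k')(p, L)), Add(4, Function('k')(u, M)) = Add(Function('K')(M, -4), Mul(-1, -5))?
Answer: 12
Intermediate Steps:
L = 1 (L = Add(-9, Mul(Add(-1, 6), Add(-2, 4))) = Add(-9, Mul(5, 2)) = Add(-9, 10) = 1)
Function('K')(j, C) = Add(-5, Mul(Rational(1, 2), C)) (Function('K')(j, C) = Add(-5, Mul(Rational(1, 6), Mul(C, 3))) = Add(-5, Mul(Rational(1, 6), Mul(3, C))) = Add(-5, Mul(Rational(1, 2), C)))
Function('k')(u, M) = -6 (Function('k')(u, M) = Add(-4, Add(Add(-5, Mul(Rational(1, 2), -4)), Mul(-1, -5))) = Add(-4, Add(Add(-5, -2), 5)) = Add(-4, Add(-7, 5)) = Add(-4, -2) = -6)
Function('x')(p) = 6 (Function('x')(p) = Mul(-1, -6) = 6)
R = 6
Mul(2, R) = Mul(2, 6) = 12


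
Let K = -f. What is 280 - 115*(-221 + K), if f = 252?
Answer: 54675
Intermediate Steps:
K = -252 (K = -1*252 = -252)
280 - 115*(-221 + K) = 280 - 115*(-221 - 252) = 280 - 115*(-473) = 280 + 54395 = 54675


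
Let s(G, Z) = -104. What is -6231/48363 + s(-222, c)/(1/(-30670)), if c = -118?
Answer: 51420829203/16121 ≈ 3.1897e+6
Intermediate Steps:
-6231/48363 + s(-222, c)/(1/(-30670)) = -6231/48363 - 104/(1/(-30670)) = -6231*1/48363 - 104/(-1/30670) = -2077/16121 - 104*(-30670) = -2077/16121 + 3189680 = 51420829203/16121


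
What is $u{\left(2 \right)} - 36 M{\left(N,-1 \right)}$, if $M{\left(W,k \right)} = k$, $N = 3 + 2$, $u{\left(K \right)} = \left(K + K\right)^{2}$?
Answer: $52$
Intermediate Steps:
$u{\left(K \right)} = 4 K^{2}$ ($u{\left(K \right)} = \left(2 K\right)^{2} = 4 K^{2}$)
$N = 5$
$u{\left(2 \right)} - 36 M{\left(N,-1 \right)} = 4 \cdot 2^{2} - -36 = 4 \cdot 4 + 36 = 16 + 36 = 52$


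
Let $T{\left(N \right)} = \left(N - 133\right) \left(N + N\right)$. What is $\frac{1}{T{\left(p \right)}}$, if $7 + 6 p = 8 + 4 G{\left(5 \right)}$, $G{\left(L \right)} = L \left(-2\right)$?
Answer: $\frac{2}{3627} \approx 0.00055142$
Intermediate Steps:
$G{\left(L \right)} = - 2 L$
$p = - \frac{13}{2}$ ($p = - \frac{7}{6} + \frac{8 + 4 \left(\left(-2\right) 5\right)}{6} = - \frac{7}{6} + \frac{8 + 4 \left(-10\right)}{6} = - \frac{7}{6} + \frac{8 - 40}{6} = - \frac{7}{6} + \frac{1}{6} \left(-32\right) = - \frac{7}{6} - \frac{16}{3} = - \frac{13}{2} \approx -6.5$)
$T{\left(N \right)} = 2 N \left(-133 + N\right)$ ($T{\left(N \right)} = \left(-133 + N\right) 2 N = 2 N \left(-133 + N\right)$)
$\frac{1}{T{\left(p \right)}} = \frac{1}{2 \left(- \frac{13}{2}\right) \left(-133 - \frac{13}{2}\right)} = \frac{1}{2 \left(- \frac{13}{2}\right) \left(- \frac{279}{2}\right)} = \frac{1}{\frac{3627}{2}} = \frac{2}{3627}$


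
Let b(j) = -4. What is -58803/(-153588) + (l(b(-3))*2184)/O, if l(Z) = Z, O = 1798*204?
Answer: 280926739/782428468 ≈ 0.35904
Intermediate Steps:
O = 366792
-58803/(-153588) + (l(b(-3))*2184)/O = -58803/(-153588) - 4*2184/366792 = -58803*(-1/153588) - 8736*1/366792 = 19601/51196 - 364/15283 = 280926739/782428468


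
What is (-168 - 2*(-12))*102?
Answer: -14688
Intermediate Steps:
(-168 - 2*(-12))*102 = (-168 + 24)*102 = -144*102 = -14688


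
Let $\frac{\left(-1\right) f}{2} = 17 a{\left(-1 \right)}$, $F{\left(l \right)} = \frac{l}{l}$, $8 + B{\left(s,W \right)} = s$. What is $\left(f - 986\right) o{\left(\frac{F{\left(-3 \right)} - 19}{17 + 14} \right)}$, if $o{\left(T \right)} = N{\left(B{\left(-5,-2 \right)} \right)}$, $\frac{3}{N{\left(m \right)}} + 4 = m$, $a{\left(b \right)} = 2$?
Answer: $186$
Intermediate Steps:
$B{\left(s,W \right)} = -8 + s$
$N{\left(m \right)} = \frac{3}{-4 + m}$
$F{\left(l \right)} = 1$
$f = -68$ ($f = - 2 \cdot 17 \cdot 2 = \left(-2\right) 34 = -68$)
$o{\left(T \right)} = - \frac{3}{17}$ ($o{\left(T \right)} = \frac{3}{-4 - 13} = \frac{3}{-17} = 3 \left(- \frac{1}{17}\right) = - \frac{3}{17}$)
$\left(f - 986\right) o{\left(\frac{F{\left(-3 \right)} - 19}{17 + 14} \right)} = \left(-68 - 986\right) \left(- \frac{3}{17}\right) = \left(-1054\right) \left(- \frac{3}{17}\right) = 186$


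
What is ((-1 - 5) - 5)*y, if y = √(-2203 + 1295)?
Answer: -22*I*√227 ≈ -331.46*I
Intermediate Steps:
y = 2*I*√227 (y = √(-908) = 2*I*√227 ≈ 30.133*I)
((-1 - 5) - 5)*y = ((-1 - 5) - 5)*(2*I*√227) = (-6 - 5)*(2*I*√227) = -22*I*√227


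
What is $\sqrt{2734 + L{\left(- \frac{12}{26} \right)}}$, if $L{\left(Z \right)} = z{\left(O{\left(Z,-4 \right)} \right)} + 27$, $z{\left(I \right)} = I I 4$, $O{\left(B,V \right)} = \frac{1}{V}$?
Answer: $\frac{47 \sqrt{5}}{2} \approx 52.548$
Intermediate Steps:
$z{\left(I \right)} = 4 I^{2}$ ($z{\left(I \right)} = I^{2} \cdot 4 = 4 I^{2}$)
$L{\left(Z \right)} = \frac{109}{4}$ ($L{\left(Z \right)} = 4 \left(\frac{1}{-4}\right)^{2} + 27 = 4 \left(- \frac{1}{4}\right)^{2} + 27 = 4 \cdot \frac{1}{16} + 27 = \frac{1}{4} + 27 = \frac{109}{4}$)
$\sqrt{2734 + L{\left(- \frac{12}{26} \right)}} = \sqrt{2734 + \frac{109}{4}} = \sqrt{\frac{11045}{4}} = \frac{47 \sqrt{5}}{2}$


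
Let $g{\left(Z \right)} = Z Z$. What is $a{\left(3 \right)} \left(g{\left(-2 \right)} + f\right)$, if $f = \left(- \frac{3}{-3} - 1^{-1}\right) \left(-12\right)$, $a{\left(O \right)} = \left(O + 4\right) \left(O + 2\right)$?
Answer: $140$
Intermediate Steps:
$a{\left(O \right)} = \left(2 + O\right) \left(4 + O\right)$ ($a{\left(O \right)} = \left(4 + O\right) \left(2 + O\right) = \left(2 + O\right) \left(4 + O\right)$)
$g{\left(Z \right)} = Z^{2}$
$f = 0$ ($f = \left(\left(-3\right) \left(- \frac{1}{3}\right) - 1\right) \left(-12\right) = \left(1 - 1\right) \left(-12\right) = 0 \left(-12\right) = 0$)
$a{\left(3 \right)} \left(g{\left(-2 \right)} + f\right) = \left(8 + 3^{2} + 6 \cdot 3\right) \left(\left(-2\right)^{2} + 0\right) = \left(8 + 9 + 18\right) \left(4 + 0\right) = 35 \cdot 4 = 140$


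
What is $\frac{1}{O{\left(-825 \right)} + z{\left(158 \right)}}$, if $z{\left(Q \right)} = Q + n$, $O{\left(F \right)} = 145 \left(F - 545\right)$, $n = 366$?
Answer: $- \frac{1}{198126} \approx -5.0473 \cdot 10^{-6}$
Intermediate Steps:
$O{\left(F \right)} = -79025 + 145 F$ ($O{\left(F \right)} = 145 \left(-545 + F\right) = -79025 + 145 F$)
$z{\left(Q \right)} = 366 + Q$ ($z{\left(Q \right)} = Q + 366 = 366 + Q$)
$\frac{1}{O{\left(-825 \right)} + z{\left(158 \right)}} = \frac{1}{\left(-79025 + 145 \left(-825\right)\right) + \left(366 + 158\right)} = \frac{1}{\left(-79025 - 119625\right) + 524} = \frac{1}{-198650 + 524} = \frac{1}{-198126} = - \frac{1}{198126}$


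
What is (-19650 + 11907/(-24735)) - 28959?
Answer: -400785174/8245 ≈ -48610.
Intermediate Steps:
(-19650 + 11907/(-24735)) - 28959 = (-19650 + 11907*(-1/24735)) - 28959 = (-19650 - 3969/8245) - 28959 = -162018219/8245 - 28959 = -400785174/8245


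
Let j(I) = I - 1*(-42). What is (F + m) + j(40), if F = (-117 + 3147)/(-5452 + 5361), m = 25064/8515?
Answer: 3078408/59605 ≈ 51.647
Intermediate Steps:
j(I) = 42 + I (j(I) = I + 42 = 42 + I)
m = 1928/655 (m = 25064*(1/8515) = 1928/655 ≈ 2.9435)
F = -3030/91 (F = 3030/(-91) = 3030*(-1/91) = -3030/91 ≈ -33.297)
(F + m) + j(40) = (-3030/91 + 1928/655) + (42 + 40) = -1809202/59605 + 82 = 3078408/59605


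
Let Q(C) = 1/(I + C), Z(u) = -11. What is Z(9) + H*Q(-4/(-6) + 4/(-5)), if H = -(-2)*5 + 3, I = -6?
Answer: -1207/92 ≈ -13.120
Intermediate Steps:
Q(C) = 1/(-6 + C)
H = 13 (H = -2*(-5) + 3 = 10 + 3 = 13)
Z(9) + H*Q(-4/(-6) + 4/(-5)) = -11 + 13/(-6 + (-4/(-6) + 4/(-5))) = -11 + 13/(-6 + (-4*(-⅙) + 4*(-⅕))) = -11 + 13/(-6 + (⅔ - ⅘)) = -11 + 13/(-6 - 2/15) = -11 + 13/(-92/15) = -11 + 13*(-15/92) = -11 - 195/92 = -1207/92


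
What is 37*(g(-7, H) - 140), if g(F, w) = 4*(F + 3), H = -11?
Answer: -5772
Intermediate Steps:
g(F, w) = 12 + 4*F (g(F, w) = 4*(3 + F) = 12 + 4*F)
37*(g(-7, H) - 140) = 37*((12 + 4*(-7)) - 140) = 37*((12 - 28) - 140) = 37*(-16 - 140) = 37*(-156) = -5772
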